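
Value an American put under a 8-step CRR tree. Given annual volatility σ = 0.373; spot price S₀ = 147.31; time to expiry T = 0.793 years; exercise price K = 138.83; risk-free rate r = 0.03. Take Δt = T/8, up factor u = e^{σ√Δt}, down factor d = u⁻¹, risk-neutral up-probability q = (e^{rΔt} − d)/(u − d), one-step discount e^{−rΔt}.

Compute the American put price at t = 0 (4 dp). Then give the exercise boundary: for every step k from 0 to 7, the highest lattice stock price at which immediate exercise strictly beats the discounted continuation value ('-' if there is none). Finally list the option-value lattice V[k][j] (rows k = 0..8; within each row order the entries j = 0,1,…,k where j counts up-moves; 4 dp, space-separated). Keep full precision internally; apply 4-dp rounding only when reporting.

params: Δt=0.09913 u=1.12461 d=0.88920 q=0.48333 e^(-rΔt)=0.99703
t_8 payoffs: 81.2570 66.0148 46.7373 22.3560 0.0000 0.0000 0.0000 0.0000 0.0000
t_7: node(7,0) S=64.7471 payoff=74.0829 vs cont=73.6707 → 74.0829 [stop]  node(7,1) S=81.8886 payoff=56.9414 vs cont=56.5291 → 56.9414 [stop]  node(7,2) S=103.5684 payoff=35.2616 vs cont=34.8494 → 35.2616 [stop]  node(7,3) S=130.9877 payoff=7.8423 vs cont=11.5165 → 11.5165 [wait]  node(7,4) S=165.6662 payoff=0.0000 vs cont=0.0000 → 0.0000 [wait]  node(7,5) S=209.5257 payoff=0.0000 vs cont=0.0000 → 0.0000 [wait]  node(7,6) S=264.9969 payoff=0.0000 vs cont=0.0000 → 0.0000 [wait]  node(7,7) S=335.1538 payoff=0.0000 vs cont=0.0000 → 0.0000 [wait]  ⇒ S*(7)=103.5684
t_6: node(6,0) S=72.8152 payoff=66.0148 vs cont=65.6026 → 66.0148 [stop]  node(6,1) S=92.0927 payoff=46.7373 vs cont=46.3250 → 46.7373 [stop]  node(6,2) S=116.4740 payoff=22.3560 vs cont=23.7144 → 23.7144 [wait]  node(6,3) S=147.3100 payoff=0.0000 vs cont=5.9326 → 5.9326 [wait]  node(6,4) S=186.3098 payoff=0.0000 vs cont=0.0000 → 0.0000 [wait]  node(6,5) S=235.6346 payoff=0.0000 vs cont=0.0000 → 0.0000 [wait]  node(6,6) S=298.0180 payoff=0.0000 vs cont=0.0000 → 0.0000 [wait]  ⇒ S*(6)=92.0927
t_5: node(5,0) S=81.8886 payoff=56.9414 vs cont=56.5291 → 56.9414 [stop]  node(5,1) S=103.5684 payoff=35.2616 vs cont=35.5040 → 35.5040 [wait]  node(5,2) S=130.9877 payoff=7.8423 vs cont=15.0751 → 15.0751 [wait]  node(5,3) S=165.6662 payoff=0.0000 vs cont=3.0561 → 3.0561 [wait]  node(5,4) S=209.5257 payoff=0.0000 vs cont=0.0000 → 0.0000 [wait]  node(5,5) S=264.9969 payoff=0.0000 vs cont=0.0000 → 0.0000 [wait]  ⇒ S*(5)=81.8886
t_4: node(4,0) S=92.0927 payoff=46.7373 vs cont=46.4418 → 46.7373 [stop]  node(4,1) S=116.4740 payoff=22.3560 vs cont=25.5541 → 25.5541 [wait]  node(4,2) S=147.3100 payoff=0.0000 vs cont=9.2385 → 9.2385 [wait]  node(4,3) S=186.3098 payoff=0.0000 vs cont=1.5743 → 1.5743 [wait]  node(4,4) S=235.6346 payoff=0.0000 vs cont=0.0000 → 0.0000 [wait]  ⇒ S*(4)=92.0927
t_3: node(3,0) S=103.5684 payoff=35.2616 vs cont=36.3905 → 36.3905 [wait]  node(3,1) S=130.9877 payoff=7.8423 vs cont=17.6159 → 17.6159 [wait]  node(3,2) S=165.6662 payoff=0.0000 vs cont=5.5178 → 5.5178 [wait]  node(3,3) S=209.5257 payoff=0.0000 vs cont=0.8110 → 0.8110 [wait]  ⇒ S*(3)=-
t_2: node(2,0) S=116.4740 payoff=22.3560 vs cont=27.2351 → 27.2351 [wait]  node(2,1) S=147.3100 payoff=0.0000 vs cont=11.7336 → 11.7336 [wait]  node(2,2) S=186.3098 payoff=0.0000 vs cont=3.2332 → 3.2332 [wait]  ⇒ S*(2)=-
t_1: node(1,0) S=130.9877 payoff=7.8423 vs cont=19.6842 → 19.6842 [wait]  node(1,1) S=165.6662 payoff=0.0000 vs cont=7.6025 → 7.6025 [wait]  ⇒ S*(1)=-
t_0: node(0,0) S=147.3100 payoff=0.0000 vs cont=13.8037 → 13.8037 [wait]  ⇒ S*(0)=-

price = 13.8037
boundary = - - - - 92.0927 81.8886 92.0927 103.5684
tree:
13.8037
19.6842 7.6025
27.2351 11.7336 3.2332
36.3905 17.6159 5.5178 0.8110
46.7373 25.5541 9.2385 1.5743 0.0000
56.9414 35.5040 15.0751 3.0561 0.0000 0.0000
66.0148 46.7373 23.7144 5.9326 0.0000 0.0000 0.0000
74.0829 56.9414 35.2616 11.5165 0.0000 0.0000 0.0000 0.0000
81.2570 66.0148 46.7373 22.3560 0.0000 0.0000 0.0000 0.0000 0.0000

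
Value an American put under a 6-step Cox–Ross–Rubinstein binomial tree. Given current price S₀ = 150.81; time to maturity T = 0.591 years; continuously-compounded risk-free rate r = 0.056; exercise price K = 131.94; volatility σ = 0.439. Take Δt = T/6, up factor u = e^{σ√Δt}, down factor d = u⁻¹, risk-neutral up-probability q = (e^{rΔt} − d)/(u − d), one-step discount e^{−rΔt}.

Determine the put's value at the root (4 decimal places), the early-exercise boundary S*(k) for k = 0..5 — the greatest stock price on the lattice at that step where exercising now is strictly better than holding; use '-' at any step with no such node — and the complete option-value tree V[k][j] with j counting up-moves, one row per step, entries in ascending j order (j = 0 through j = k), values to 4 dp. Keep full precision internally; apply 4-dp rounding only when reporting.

price = 10.1291
boundary = - - - - 86.9128 99.7517
tree:
10.1291
15.5400 4.5130
23.1145 7.6939 1.1951
33.0683 12.8346 2.3363 0.0000
45.0272 20.7777 4.5671 0.0000 0.0000
56.2136 32.1883 8.9280 0.0000 0.0000 0.0000
65.9603 45.0272 17.4528 0.0000 0.0000 0.0000 0.0000

params: Δt=0.09850 u=1.14772 d=0.87129 q=0.48562 e^(-rΔt)=0.99450
t_6 payoffs: 65.9603 45.0272 17.4528 0.0000 0.0000 0.0000 0.0000
t_5: node(5,0) S=75.7264 payoff=56.2136 vs cont=55.4879 → 56.2136 [stop]  node(5,1) S=99.7517 payoff=32.1883 vs cont=31.4625 → 32.1883 [stop]  node(5,2) S=131.3994 payoff=0.5406 vs cont=8.9280 → 8.9280 [wait]  node(5,3) S=173.0879 payoff=0.0000 vs cont=0.0000 → 0.0000 [wait]  node(5,4) S=228.0027 payoff=0.0000 vs cont=0.0000 → 0.0000 [wait]  node(5,5) S=300.3400 payoff=0.0000 vs cont=0.0000 → 0.0000 [wait]  ⇒ S*(5)=99.7517
t_4: node(4,0) S=86.9128 payoff=45.0272 vs cont=44.3014 → 45.0272 [stop]  node(4,1) S=114.4872 payoff=17.4528 vs cont=20.7777 → 20.7777 [wait]  node(4,2) S=150.8100 payoff=0.0000 vs cont=4.5671 → 4.5671 [wait]  node(4,3) S=198.6568 payoff=0.0000 vs cont=0.0000 → 0.0000 [wait]  node(4,4) S=261.6836 payoff=0.0000 vs cont=0.0000 → 0.0000 [wait]  ⇒ S*(4)=86.9128
t_3: node(3,0) S=99.7517 payoff=32.1883 vs cont=33.0683 → 33.0683 [wait]  node(3,1) S=131.3994 payoff=0.5406 vs cont=12.8346 → 12.8346 [wait]  node(3,2) S=173.0879 payoff=0.0000 vs cont=2.3363 → 2.3363 [wait]  node(3,3) S=228.0027 payoff=0.0000 vs cont=0.0000 → 0.0000 [wait]  ⇒ S*(3)=-
t_2: node(2,0) S=114.4872 payoff=17.4528 vs cont=23.1145 → 23.1145 [wait]  node(2,1) S=150.8100 payoff=0.0000 vs cont=7.6939 → 7.6939 [wait]  node(2,2) S=198.6568 payoff=0.0000 vs cont=1.1951 → 1.1951 [wait]  ⇒ S*(2)=-
t_1: node(1,0) S=131.3994 payoff=0.5406 vs cont=15.5400 → 15.5400 [wait]  node(1,1) S=173.0879 payoff=0.0000 vs cont=4.5130 → 4.5130 [wait]  ⇒ S*(1)=-
t_0: node(0,0) S=150.8100 payoff=0.0000 vs cont=10.1291 → 10.1291 [wait]  ⇒ S*(0)=-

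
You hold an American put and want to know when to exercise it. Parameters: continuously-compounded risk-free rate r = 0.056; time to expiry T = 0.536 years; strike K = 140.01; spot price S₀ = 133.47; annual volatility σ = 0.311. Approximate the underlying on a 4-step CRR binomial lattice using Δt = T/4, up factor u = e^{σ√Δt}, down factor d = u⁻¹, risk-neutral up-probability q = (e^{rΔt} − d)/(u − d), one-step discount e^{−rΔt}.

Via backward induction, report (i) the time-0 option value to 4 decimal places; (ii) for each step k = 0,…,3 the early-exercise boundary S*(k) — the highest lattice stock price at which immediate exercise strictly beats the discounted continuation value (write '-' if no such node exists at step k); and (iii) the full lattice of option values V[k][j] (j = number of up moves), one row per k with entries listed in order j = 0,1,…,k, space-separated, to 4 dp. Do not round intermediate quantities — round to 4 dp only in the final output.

Δt=0.13400  u=1.12058  d=0.89240  q=0.50458  discount=0.99252
step 4 (expiry): payoffs max(K−S,0) = 55.3623 33.7183 6.5400 0.0000 0.0000
step 3: (k=3,j=0): S=94.8544, (K−S)⁺=45.1556, hold=44.1089 ⇒ V=45.1556 exercise | (k=3,j=1): S=119.1082, (K−S)⁺=20.9018, hold=19.8551 ⇒ V=20.9018 exercise | (k=3,j=2): S=149.5636, (K−S)⁺=0.0000, hold=3.2158 ⇒ V=3.2158 continue | (k=3,j=3): S=187.8062, (K−S)⁺=0.0000, hold=0.0000 ⇒ V=0.0000 continue  boundary S*=119.1082
step 2: (k=2,j=0): S=106.2917, (K−S)⁺=33.7183, hold=32.6716 ⇒ V=33.7183 exercise | (k=2,j=1): S=133.4700, (K−S)⁺=6.5400, hold=11.8883 ⇒ V=11.8883 continue | (k=2,j=2): S=167.5976, (K−S)⁺=0.0000, hold=1.5813 ⇒ V=1.5813 continue  boundary S*=106.2917
step 1: (k=1,j=0): S=119.1082, (K−S)⁺=20.9018, hold=22.5336 ⇒ V=22.5336 continue | (k=1,j=1): S=149.5636, (K−S)⁺=0.0000, hold=6.6376 ⇒ V=6.6376 continue  boundary S*=-
step 0: (k=0,j=0): S=133.4700, (K−S)⁺=6.5400, hold=14.4043 ⇒ V=14.4043 continue  boundary S*=-

price = 14.4043
boundary = - - 106.2917 119.1082
tree:
14.4043
22.5336 6.6376
33.7183 11.8883 1.5813
45.1556 20.9018 3.2158 0.0000
55.3623 33.7183 6.5400 0.0000 0.0000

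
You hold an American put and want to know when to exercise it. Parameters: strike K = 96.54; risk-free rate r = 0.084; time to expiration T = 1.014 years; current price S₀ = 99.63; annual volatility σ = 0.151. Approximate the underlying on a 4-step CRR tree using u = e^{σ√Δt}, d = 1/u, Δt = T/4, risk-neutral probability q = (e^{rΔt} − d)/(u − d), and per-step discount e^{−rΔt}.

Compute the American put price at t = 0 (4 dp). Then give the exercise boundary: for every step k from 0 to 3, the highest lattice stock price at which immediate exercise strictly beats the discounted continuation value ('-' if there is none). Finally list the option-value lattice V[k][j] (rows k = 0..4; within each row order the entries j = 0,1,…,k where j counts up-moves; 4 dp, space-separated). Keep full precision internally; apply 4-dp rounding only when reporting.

Δt=0.25350, u=1.07899, d=0.92679, q=0.62241, disc=e^(-rΔt)=0.97893
k=4 terminal: V=max(K-S,0) → 23.0348 10.9636 0.0000 0.0000 0.0000
k=3: j=0 S=79.3115 intr=17.2285 cont=15.1945 V=17.2285[EX]; j=1 S=92.3362 intr=4.2038 cont=4.0525 V=4.2038[EX]; j=2 S=107.4999 intr=0.0000 cont=0.0000 V=0.0000[hold]; j=3 S=125.1538 intr=0.0000 cont=0.0000 V=0.0000[hold]  S*(3)=92.3362
k=2: j=0 S=85.5764 intr=10.9636 cont=8.9296 V=10.9636[EX]; j=1 S=99.6300 intr=0.0000 cont=1.5539 V=1.5539[hold]; j=2 S=115.9915 intr=0.0000 cont=0.0000 V=0.0000[hold]  S*(2)=85.5764
k=1: j=0 S=92.3362 intr=4.2038 cont=4.9993 V=4.9993[hold]; j=1 S=107.4999 intr=0.0000 cont=0.5744 V=0.5744[hold]  S*(1)=-
k=0: j=0 S=99.6300 intr=0.0000 cont=2.1978 V=2.1978[hold]  S*(0)=-

price = 2.1978
boundary = - - 85.5764 92.3362
tree:
2.1978
4.9993 0.5744
10.9636 1.5539 0.0000
17.2285 4.2038 0.0000 0.0000
23.0348 10.9636 0.0000 0.0000 0.0000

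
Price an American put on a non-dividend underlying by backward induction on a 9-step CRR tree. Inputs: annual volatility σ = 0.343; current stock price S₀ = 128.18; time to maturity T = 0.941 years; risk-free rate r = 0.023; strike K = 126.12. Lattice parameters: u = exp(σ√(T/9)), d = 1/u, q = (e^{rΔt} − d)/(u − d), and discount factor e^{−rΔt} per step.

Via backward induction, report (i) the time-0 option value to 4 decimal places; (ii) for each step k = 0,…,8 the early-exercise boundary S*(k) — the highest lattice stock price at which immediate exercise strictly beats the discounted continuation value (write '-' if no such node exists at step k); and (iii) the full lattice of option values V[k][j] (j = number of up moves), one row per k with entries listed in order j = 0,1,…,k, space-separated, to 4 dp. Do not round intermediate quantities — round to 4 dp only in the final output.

price = 15.0382
boundary = - - - - 82.2529 73.6180 82.2529 91.9006 102.6800
tree:
15.0382
20.5569 9.2091
27.3267 13.4169 4.7534
35.2143 19.0246 7.4845 1.8553
43.8671 26.1328 11.5149 3.2099 0.4154
52.5020 34.5886 17.2167 5.4724 0.8056 0.0000
60.2304 43.8671 24.8347 9.1527 1.5623 0.0000 0.0000
67.1475 52.5020 34.2194 14.9185 3.0299 0.0000 0.0000 0.0000
73.3384 60.2304 43.8671 23.4400 5.8762 0.0000 0.0000 0.0000 0.0000
78.8795 67.1475 52.5020 34.2194 11.3963 0.0000 0.0000 0.0000 0.0000 0.0000

Δt=0.10456  u=1.11729  d=0.89502  q=0.48313  discount=0.99760
step 9 (expiry): payoffs max(K−S,0) = 78.8795 67.1475 52.5020 34.2194 11.3963 0.0000 0.0000 0.0000 0.0000 0.0000
step 8: (k=8,j=0): S=52.7816, (K−S)⁺=73.3384, hold=73.0355 ⇒ V=73.3384 exercise | (k=8,j=1): S=65.8896, (K−S)⁺=60.2304, hold=59.9275 ⇒ V=60.2304 exercise | (k=8,j=2): S=82.2529, (K−S)⁺=43.8671, hold=43.5642 ⇒ V=43.8671 exercise | (k=8,j=3): S=102.6800, (K−S)⁺=23.4400, hold=23.1371 ⇒ V=23.4400 exercise | (k=8,j=4): S=128.1800, (K−S)⁺=0.0000, hold=5.8762 ⇒ V=5.8762 continue | (k=8,j=5): S=160.0128, (K−S)⁺=0.0000, hold=0.0000 ⇒ V=0.0000 continue | (k=8,j=6): S=199.7512, (K−S)⁺=0.0000, hold=0.0000 ⇒ V=0.0000 continue | (k=8,j=7): S=249.3583, (K−S)⁺=0.0000, hold=0.0000 ⇒ V=0.0000 continue | (k=8,j=8): S=311.2851, (K−S)⁺=0.0000, hold=0.0000 ⇒ V=0.0000 continue  boundary S*=102.6800
step 7: (k=7,j=0): S=58.9725, (K−S)⁺=67.1475, hold=66.8446 ⇒ V=67.1475 exercise | (k=7,j=1): S=73.6180, (K−S)⁺=52.5020, hold=52.1991 ⇒ V=52.5020 exercise | (k=7,j=2): S=91.9006, (K−S)⁺=34.2194, hold=33.9164 ⇒ V=34.2194 exercise | (k=7,j=3): S=114.7237, (K−S)⁺=11.3963, hold=14.9185 ⇒ V=14.9185 continue | (k=7,j=4): S=143.2147, (K−S)⁺=0.0000, hold=3.0299 ⇒ V=3.0299 continue | (k=7,j=5): S=178.7813, (K−S)⁺=0.0000, hold=0.0000 ⇒ V=0.0000 continue | (k=7,j=6): S=223.1807, (K−S)⁺=0.0000, hold=0.0000 ⇒ V=0.0000 continue | (k=7,j=7): S=278.6064, (K−S)⁺=0.0000, hold=0.0000 ⇒ V=0.0000 continue  boundary S*=91.9006
step 6: (k=6,j=0): S=65.8896, (K−S)⁺=60.2304, hold=59.9275 ⇒ V=60.2304 exercise | (k=6,j=1): S=82.2529, (K−S)⁺=43.8671, hold=43.5642 ⇒ V=43.8671 exercise | (k=6,j=2): S=102.6800, (K−S)⁺=23.4400, hold=24.8347 ⇒ V=24.8347 continue | (k=6,j=3): S=128.1800, (K−S)⁺=0.0000, hold=9.1527 ⇒ V=9.1527 continue | (k=6,j=4): S=160.0128, (K−S)⁺=0.0000, hold=1.5623 ⇒ V=1.5623 continue | (k=6,j=5): S=199.7512, (K−S)⁺=0.0000, hold=0.0000 ⇒ V=0.0000 continue | (k=6,j=6): S=249.3583, (K−S)⁺=0.0000, hold=0.0000 ⇒ V=0.0000 continue  boundary S*=82.2529
step 5: (k=5,j=0): S=73.6180, (K−S)⁺=52.5020, hold=52.1991 ⇒ V=52.5020 exercise | (k=5,j=1): S=91.9006, (K−S)⁺=34.2194, hold=34.5886 ⇒ V=34.5886 continue | (k=5,j=2): S=114.7237, (K−S)⁺=11.3963, hold=17.2167 ⇒ V=17.2167 continue | (k=5,j=3): S=143.2147, (K−S)⁺=0.0000, hold=5.4724 ⇒ V=5.4724 continue | (k=5,j=4): S=178.7813, (K−S)⁺=0.0000, hold=0.8056 ⇒ V=0.8056 continue | (k=5,j=5): S=223.1807, (K−S)⁺=0.0000, hold=0.0000 ⇒ V=0.0000 continue  boundary S*=73.6180
step 4: (k=4,j=0): S=82.2529, (K−S)⁺=43.8671, hold=43.7421 ⇒ V=43.8671 exercise | (k=4,j=1): S=102.6800, (K−S)⁺=23.4400, hold=26.1328 ⇒ V=26.1328 continue | (k=4,j=2): S=128.1800, (K−S)⁺=0.0000, hold=11.5149 ⇒ V=11.5149 continue | (k=4,j=3): S=160.0128, (K−S)⁺=0.0000, hold=3.2099 ⇒ V=3.2099 continue | (k=4,j=4): S=199.7512, (K−S)⁺=0.0000, hold=0.4154 ⇒ V=0.4154 continue  boundary S*=82.2529
step 3: (k=3,j=0): S=91.9006, (K−S)⁺=34.2194, hold=35.2143 ⇒ V=35.2143 continue | (k=3,j=1): S=114.7237, (K−S)⁺=11.3963, hold=19.0246 ⇒ V=19.0246 continue | (k=3,j=2): S=143.2147, (K−S)⁺=0.0000, hold=7.4845 ⇒ V=7.4845 continue | (k=3,j=3): S=178.7813, (K−S)⁺=0.0000, hold=1.8553 ⇒ V=1.8553 continue  boundary S*=-
step 2: (k=2,j=0): S=102.6800, (K−S)⁺=23.4400, hold=27.3267 ⇒ V=27.3267 continue | (k=2,j=1): S=128.1800, (K−S)⁺=0.0000, hold=13.4169 ⇒ V=13.4169 continue | (k=2,j=2): S=160.0128, (K−S)⁺=0.0000, hold=4.7534 ⇒ V=4.7534 continue  boundary S*=-
step 1: (k=1,j=0): S=114.7237, (K−S)⁺=11.3963, hold=20.5569 ⇒ V=20.5569 continue | (k=1,j=1): S=143.2147, (K−S)⁺=0.0000, hold=9.2091 ⇒ V=9.2091 continue  boundary S*=-
step 0: (k=0,j=0): S=128.1800, (K−S)⁺=0.0000, hold=15.0382 ⇒ V=15.0382 continue  boundary S*=-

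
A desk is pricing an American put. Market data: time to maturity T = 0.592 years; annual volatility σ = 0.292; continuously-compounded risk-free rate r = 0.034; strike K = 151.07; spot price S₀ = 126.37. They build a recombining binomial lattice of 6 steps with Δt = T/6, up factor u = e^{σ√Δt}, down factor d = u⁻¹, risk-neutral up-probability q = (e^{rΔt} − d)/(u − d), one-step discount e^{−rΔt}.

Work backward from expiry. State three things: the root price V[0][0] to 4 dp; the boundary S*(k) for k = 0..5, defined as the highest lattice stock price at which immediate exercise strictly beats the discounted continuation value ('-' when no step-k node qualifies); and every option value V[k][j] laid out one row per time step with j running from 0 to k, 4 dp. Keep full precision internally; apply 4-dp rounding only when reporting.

params: Δt=0.09867 u=1.09606 d=0.91236 q=0.49538 e^(-rΔt)=0.99665
t_6 payoffs: 78.1846 63.5094 45.8796 24.7000 0.0000 0.0000 0.0000
t_5: node(5,0) S=79.8867 payoff=71.1833 vs cont=70.6773 → 71.1833 [stop]  node(5,1) S=95.9715 payoff=55.0985 vs cont=54.5925 → 55.0985 [stop]  node(5,2) S=115.2949 payoff=35.7751 vs cont=35.2692 → 35.7751 [stop]  node(5,3) S=138.5090 payoff=12.5610 vs cont=12.4224 → 12.5610 [stop]  node(5,4) S=166.3970 payoff=0.0000 vs cont=0.0000 → 0.0000 [wait]  node(5,5) S=199.9002 payoff=0.0000 vs cont=0.0000 → 0.0000 [wait]  ⇒ S*(5)=138.5090
t_4: node(4,0) S=87.5606 payoff=63.5094 vs cont=63.0035 → 63.5094 [stop]  node(4,1) S=105.1904 payoff=45.8796 vs cont=45.3736 → 45.8796 [stop]  node(4,2) S=126.3700 payoff=24.7000 vs cont=24.1941 → 24.7000 [stop]  node(4,3) S=151.8140 payoff=0.0000 vs cont=6.3173 → 6.3173 [wait]  node(4,4) S=182.3809 payoff=0.0000 vs cont=0.0000 → 0.0000 [wait]  ⇒ S*(4)=126.3700
t_3: node(3,0) S=95.9715 payoff=55.0985 vs cont=54.5925 → 55.0985 [stop]  node(3,1) S=115.2949 payoff=35.7751 vs cont=35.2692 → 35.7751 [stop]  node(3,2) S=138.5090 payoff=12.5610 vs cont=15.5414 → 15.5414 [wait]  node(3,3) S=166.3970 payoff=0.0000 vs cont=3.1772 → 3.1772 [wait]  ⇒ S*(3)=115.2949
t_2: node(2,0) S=105.1904 payoff=45.8796 vs cont=45.3736 → 45.8796 [stop]  node(2,1) S=126.3700 payoff=24.7000 vs cont=25.6655 → 25.6655 [wait]  node(2,2) S=151.8140 payoff=0.0000 vs cont=9.3849 → 9.3849 [wait]  ⇒ S*(2)=105.1904
t_1: node(1,0) S=115.2949 payoff=35.7751 vs cont=35.7458 → 35.7751 [stop]  node(1,1) S=138.5090 payoff=12.5610 vs cont=17.5415 → 17.5415 [wait]  ⇒ S*(1)=115.2949
t_0: node(0,0) S=126.3700 payoff=24.7000 vs cont=26.6530 → 26.6530 [wait]  ⇒ S*(0)=-

price = 26.6530
boundary = - 115.2949 105.1904 115.2949 126.3700 138.5090
tree:
26.6530
35.7751 17.5415
45.8796 25.6655 9.3849
55.0985 35.7751 15.5414 3.1772
63.5094 45.8796 24.7000 6.3173 0.0000
71.1833 55.0985 35.7751 12.5610 0.0000 0.0000
78.1846 63.5094 45.8796 24.7000 0.0000 0.0000 0.0000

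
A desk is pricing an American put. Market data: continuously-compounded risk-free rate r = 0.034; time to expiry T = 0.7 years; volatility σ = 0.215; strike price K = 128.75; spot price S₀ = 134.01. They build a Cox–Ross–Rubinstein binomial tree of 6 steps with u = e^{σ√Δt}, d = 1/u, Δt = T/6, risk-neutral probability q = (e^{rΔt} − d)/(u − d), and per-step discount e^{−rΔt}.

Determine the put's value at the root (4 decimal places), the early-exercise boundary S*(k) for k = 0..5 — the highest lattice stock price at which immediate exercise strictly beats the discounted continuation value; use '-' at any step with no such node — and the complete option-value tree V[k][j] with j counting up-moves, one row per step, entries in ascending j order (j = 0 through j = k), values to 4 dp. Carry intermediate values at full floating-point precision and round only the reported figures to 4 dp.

Δt=0.11667  u=1.07620  d=0.92920  q=0.50869  discount=0.99604
step 6 (expiry): payoffs max(K−S,0) = 42.4961 28.8501 13.0453 0.0000 0.0000 0.0000 0.0000
step 5: (k=5,j=0): S=92.8265, (K−S)⁺=35.9235, hold=35.4138 ⇒ V=35.9235 exercise | (k=5,j=1): S=107.5123, (K−S)⁺=21.2377, hold=20.7280 ⇒ V=21.2377 exercise | (k=5,j=2): S=124.5214, (K−S)⁺=4.2286, hold=6.3840 ⇒ V=6.3840 continue | (k=5,j=3): S=144.2216, (K−S)⁺=0.0000, hold=0.0000 ⇒ V=0.0000 continue | (k=5,j=4): S=167.0384, (K−S)⁺=0.0000, hold=0.0000 ⇒ V=0.0000 continue | (k=5,j=5): S=193.4650, (K−S)⁺=0.0000, hold=0.0000 ⇒ V=0.0000 continue  boundary S*=107.5123
step 4: (k=4,j=0): S=99.8999, (K−S)⁺=28.8501, hold=28.3404 ⇒ V=28.8501 exercise | (k=4,j=1): S=115.7047, (K−S)⁺=13.0453, hold=13.6277 ⇒ V=13.6277 continue | (k=4,j=2): S=134.0100, (K−S)⁺=0.0000, hold=3.1241 ⇒ V=3.1241 continue | (k=4,j=3): S=155.2113, (K−S)⁺=0.0000, hold=0.0000 ⇒ V=0.0000 continue | (k=4,j=4): S=179.7668, (K−S)⁺=0.0000, hold=0.0000 ⇒ V=0.0000 continue  boundary S*=99.8999
step 3: (k=3,j=0): S=107.5123, (K−S)⁺=21.2377, hold=21.0231 ⇒ V=21.2377 exercise | (k=3,j=1): S=124.5214, (K−S)⁺=4.2286, hold=8.2519 ⇒ V=8.2519 continue | (k=3,j=2): S=144.2216, (K−S)⁺=0.0000, hold=1.5288 ⇒ V=1.5288 continue | (k=3,j=3): S=167.0384, (K−S)⁺=0.0000, hold=0.0000 ⇒ V=0.0000 continue  boundary S*=107.5123
step 2: (k=2,j=0): S=115.7047, (K−S)⁺=13.0453, hold=14.5741 ⇒ V=14.5741 continue | (k=2,j=1): S=134.0100, (K−S)⁺=0.0000, hold=4.8128 ⇒ V=4.8128 continue | (k=2,j=2): S=155.2113, (K−S)⁺=0.0000, hold=0.7482 ⇒ V=0.7482 continue  boundary S*=-
step 1: (k=1,j=0): S=124.5214, (K−S)⁺=4.2286, hold=9.5706 ⇒ V=9.5706 continue | (k=1,j=1): S=144.2216, (K−S)⁺=0.0000, hold=2.7343 ⇒ V=2.7343 continue  boundary S*=-
step 0: (k=0,j=0): S=134.0100, (K−S)⁺=0.0000, hold=6.0690 ⇒ V=6.0690 continue  boundary S*=-

price = 6.0690
boundary = - - - 107.5123 99.8999 107.5123
tree:
6.0690
9.5706 2.7343
14.5741 4.8128 0.7482
21.2377 8.2519 1.5288 0.0000
28.8501 13.6277 3.1241 0.0000 0.0000
35.9235 21.2377 6.3840 0.0000 0.0000 0.0000
42.4961 28.8501 13.0453 0.0000 0.0000 0.0000 0.0000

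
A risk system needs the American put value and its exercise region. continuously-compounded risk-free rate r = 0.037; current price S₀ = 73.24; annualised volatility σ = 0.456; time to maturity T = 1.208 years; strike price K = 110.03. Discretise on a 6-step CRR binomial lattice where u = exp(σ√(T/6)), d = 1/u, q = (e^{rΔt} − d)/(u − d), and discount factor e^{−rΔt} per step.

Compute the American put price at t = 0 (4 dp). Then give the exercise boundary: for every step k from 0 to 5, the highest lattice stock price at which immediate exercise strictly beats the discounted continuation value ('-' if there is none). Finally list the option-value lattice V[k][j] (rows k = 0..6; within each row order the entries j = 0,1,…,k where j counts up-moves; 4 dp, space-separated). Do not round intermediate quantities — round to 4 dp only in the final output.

price = 39.2661
boundary = - 59.6882 48.6439 59.6882 73.2400 89.8687
tree:
39.2661
50.3418 27.2622
61.3861 37.9397 15.5204
70.3869 50.3418 24.4017 5.6393
77.7222 61.3861 36.7900 10.6628 0.0000
83.7002 70.3869 50.3418 20.1613 0.0000 0.0000
88.5721 77.7222 61.3861 36.7900 0.0000 0.0000 0.0000

params: Δt=0.20133 u=1.22704 d=0.81497 q=0.46717 e^(-rΔt)=0.99258
t_6 payoffs: 88.5721 77.7222 61.3861 36.7900 0.0000 0.0000 0.0000
t_5: node(5,0) S=26.3298 payoff=83.7002 vs cont=82.8836 → 83.7002 [stop]  node(5,1) S=39.6431 payoff=70.3869 vs cont=69.5703 → 70.3869 [stop]  node(5,2) S=59.6882 payoff=50.3418 vs cont=49.5252 → 50.3418 [stop]  node(5,3) S=89.8687 payoff=20.1613 vs cont=19.4573 → 20.1613 [stop]  node(5,4) S=135.3096 payoff=0.0000 vs cont=0.0000 → 0.0000 [wait]  node(5,5) S=203.7272 payoff=0.0000 vs cont=0.0000 → 0.0000 [wait]  ⇒ S*(5)=89.8687
t_4: node(4,0) S=32.3078 payoff=77.7222 vs cont=76.9056 → 77.7222 [stop]  node(4,1) S=48.6439 payoff=61.3861 vs cont=60.5695 → 61.3861 [stop]  node(4,2) S=73.2400 payoff=36.7900 vs cont=35.9734 → 36.7900 [stop]  node(4,3) S=110.2729 payoff=0.0000 vs cont=10.6628 → 10.6628 [wait]  node(4,4) S=166.0309 payoff=0.0000 vs cont=0.0000 → 0.0000 [wait]  ⇒ S*(4)=73.2400
t_3: node(3,0) S=39.6431 payoff=70.3869 vs cont=69.5703 → 70.3869 [stop]  node(3,1) S=59.6882 payoff=50.3418 vs cont=49.5252 → 50.3418 [stop]  node(3,2) S=89.8687 payoff=20.1613 vs cont=24.4017 → 24.4017 [wait]  node(3,3) S=135.3096 payoff=0.0000 vs cont=5.6393 → 5.6393 [wait]  ⇒ S*(3)=59.6882
t_2: node(2,0) S=48.6439 payoff=61.3861 vs cont=60.5695 → 61.3861 [stop]  node(2,1) S=73.2400 payoff=36.7900 vs cont=37.9397 → 37.9397 [wait]  node(2,2) S=110.2729 payoff=0.0000 vs cont=15.5204 → 15.5204 [wait]  ⇒ S*(2)=48.6439
t_1: node(1,0) S=59.6882 payoff=50.3418 vs cont=50.0583 → 50.3418 [stop]  node(1,1) S=89.8687 payoff=20.1613 vs cont=27.2622 → 27.2622 [wait]  ⇒ S*(1)=59.6882
t_0: node(0,0) S=73.2400 payoff=36.7900 vs cont=39.2661 → 39.2661 [wait]  ⇒ S*(0)=-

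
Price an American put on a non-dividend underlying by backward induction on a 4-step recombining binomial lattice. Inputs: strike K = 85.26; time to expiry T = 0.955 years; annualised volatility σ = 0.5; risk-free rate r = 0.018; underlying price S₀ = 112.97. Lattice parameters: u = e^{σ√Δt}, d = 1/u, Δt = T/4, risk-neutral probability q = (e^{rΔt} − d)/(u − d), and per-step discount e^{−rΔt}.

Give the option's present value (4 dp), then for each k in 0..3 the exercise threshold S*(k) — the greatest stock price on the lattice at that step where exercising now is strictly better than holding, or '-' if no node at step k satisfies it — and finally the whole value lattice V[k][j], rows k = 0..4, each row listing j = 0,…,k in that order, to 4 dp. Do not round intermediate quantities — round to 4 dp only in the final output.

Δt=0.23875, u=1.27674, d=0.78324, q=0.44795, disc=e^(-rΔt)=0.99571
k=4 terminal: V=max(K-S,0) → 42.7440 15.9561 0.0000 0.0000 0.0000
k=3: j=0 S=54.2819 intr=30.9781 cont=30.6124 V=30.9781[EX]; j=1 S=88.4831 intr=0.0000 cont=8.7707 V=8.7707[hold]; j=2 S=144.2334 intr=0.0000 cont=0.0000 V=0.0000[hold]; j=3 S=235.1099 intr=0.0000 cont=0.0000 V=0.0000[hold]  S*(3)=54.2819
k=2: j=0 S=69.3039 intr=15.9561 cont=20.9401 V=20.9401[hold]; j=1 S=112.9700 intr=0.0000 cont=4.8211 V=4.8211[hold]; j=2 S=184.1486 intr=0.0000 cont=0.0000 V=0.0000[hold]  S*(2)=-
k=1: j=0 S=88.4831 intr=0.0000 cont=13.6607 V=13.6607[hold]; j=1 S=144.2334 intr=0.0000 cont=2.6501 V=2.6501[hold]  S*(1)=-
k=0: j=0 S=112.9700 intr=0.0000 cont=8.6911 V=8.6911[hold]  S*(0)=-

price = 8.6911
boundary = - - - 54.2819
tree:
8.6911
13.6607 2.6501
20.9401 4.8211 0.0000
30.9781 8.7707 0.0000 0.0000
42.7440 15.9561 0.0000 0.0000 0.0000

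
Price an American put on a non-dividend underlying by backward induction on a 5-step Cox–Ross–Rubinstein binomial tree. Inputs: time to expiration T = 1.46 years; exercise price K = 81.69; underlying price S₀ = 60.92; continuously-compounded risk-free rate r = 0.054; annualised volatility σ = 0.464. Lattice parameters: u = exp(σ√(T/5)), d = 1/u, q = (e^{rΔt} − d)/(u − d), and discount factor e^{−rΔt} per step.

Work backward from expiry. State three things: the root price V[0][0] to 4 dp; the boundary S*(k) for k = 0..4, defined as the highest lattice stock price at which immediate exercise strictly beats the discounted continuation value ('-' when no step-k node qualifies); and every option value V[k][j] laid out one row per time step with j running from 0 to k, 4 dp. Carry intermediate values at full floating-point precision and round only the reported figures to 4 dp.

Δt=0.29200, u=1.28497, d=0.77823, q=0.46901, disc=e^(-rΔt)=0.98436
k=5 terminal: V=max(K-S,0) → 64.2999 52.9765 34.2802 3.4099 0.0000 0.0000
k=4: j=0 S=22.3457 intr=59.3443 cont=58.0663 V=59.3443[EX]; j=1 S=36.8958 intr=44.7942 cont=43.5162 V=44.7942[EX]; j=2 S=60.9200 intr=20.7700 cont=19.4920 V=20.7700[EX]; j=3 S=100.5872 intr=0.0000 cont=1.7823 V=1.7823[hold]; j=4 S=166.0832 intr=0.0000 cont=0.0000 V=0.0000[hold]  S*(4)=60.9200
k=3: j=0 S=28.7135 intr=52.9765 cont=51.6985 V=52.9765[EX]; j=1 S=47.4098 intr=34.2802 cont=33.0022 V=34.2802[EX]; j=2 S=78.2801 intr=3.4099 cont=11.6790 V=11.6790[hold]; j=3 S=129.2511 intr=0.0000 cont=0.9316 V=0.9316[hold]  S*(3)=47.4098
k=2: j=0 S=36.8958 intr=44.7942 cont=43.5162 V=44.7942[EX]; j=1 S=60.9200 intr=20.7700 cont=23.3096 V=23.3096[hold]; j=2 S=100.5872 intr=0.0000 cont=6.5346 V=6.5346[hold]  S*(2)=36.8958
k=1: j=0 S=47.4098 intr=34.2802 cont=34.1746 V=34.2802[EX]; j=1 S=78.2801 intr=3.4099 cont=15.2004 V=15.2004[hold]  S*(1)=47.4098
k=0: j=0 S=60.9200 intr=20.7700 cont=24.9353 V=24.9353[hold]  S*(0)=-

price = 24.9353
boundary = - 47.4098 36.8958 47.4098 60.9200
tree:
24.9353
34.2802 15.2004
44.7942 23.3096 6.5346
52.9765 34.2802 11.6790 0.9316
59.3443 44.7942 20.7700 1.7823 0.0000
64.2999 52.9765 34.2802 3.4099 0.0000 0.0000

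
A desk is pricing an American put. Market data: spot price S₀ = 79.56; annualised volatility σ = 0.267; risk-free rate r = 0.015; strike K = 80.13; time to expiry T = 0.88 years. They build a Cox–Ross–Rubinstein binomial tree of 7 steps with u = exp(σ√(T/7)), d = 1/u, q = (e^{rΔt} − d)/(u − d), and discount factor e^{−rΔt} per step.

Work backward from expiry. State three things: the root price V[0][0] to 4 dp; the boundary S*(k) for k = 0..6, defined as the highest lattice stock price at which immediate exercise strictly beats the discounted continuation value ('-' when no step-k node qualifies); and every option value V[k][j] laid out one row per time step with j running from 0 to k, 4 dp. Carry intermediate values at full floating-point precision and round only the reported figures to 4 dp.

Δt=0.12571  u=1.09929  d=0.90967  q=0.48630  discount=0.99812
step 7 (expiry): payoffs max(K−S,0) = 39.1192 30.5706 20.2401 7.7563 0.0000 0.0000 0.0000 0.0000
step 6: (k=6,j=0): S=45.0829, (K−S)⁺=35.0471, hold=34.8961 ⇒ V=35.0471 exercise | (k=6,j=1): S=54.4803, (K−S)⁺=25.6497, hold=25.4987 ⇒ V=25.6497 exercise | (k=6,j=2): S=65.8366, (K−S)⁺=14.2934, hold=14.1425 ⇒ V=14.2934 exercise | (k=6,j=3): S=79.5600, (K−S)⁺=0.5700, hold=3.9769 ⇒ V=3.9769 continue | (k=6,j=4): S=96.1441, (K−S)⁺=0.0000, hold=0.0000 ⇒ V=0.0000 continue | (k=6,j=5): S=116.1850, (K−S)⁺=0.0000, hold=0.0000 ⇒ V=0.0000 continue | (k=6,j=6): S=140.4034, (K−S)⁺=0.0000, hold=0.0000 ⇒ V=0.0000 continue  boundary S*=65.8366
step 5: (k=5,j=0): S=49.5594, (K−S)⁺=30.5706, hold=30.4197 ⇒ V=30.5706 exercise | (k=5,j=1): S=59.8899, (K−S)⁺=20.2401, hold=20.0892 ⇒ V=20.2401 exercise | (k=5,j=2): S=72.3737, (K−S)⁺=7.7563, hold=9.2590 ⇒ V=9.2590 continue | (k=5,j=3): S=87.4598, (K−S)⁺=0.0000, hold=2.0390 ⇒ V=2.0390 continue | (k=5,j=4): S=105.6906, (K−S)⁺=0.0000, hold=0.0000 ⇒ V=0.0000 continue | (k=5,j=5): S=127.7215, (K−S)⁺=0.0000, hold=0.0000 ⇒ V=0.0000 continue  boundary S*=59.8899
step 4: (k=4,j=0): S=54.4803, (K−S)⁺=25.6497, hold=25.4987 ⇒ V=25.6497 exercise | (k=4,j=1): S=65.8366, (K−S)⁺=14.2934, hold=14.8719 ⇒ V=14.8719 continue | (k=4,j=2): S=79.5600, (K−S)⁺=0.5700, hold=5.7371 ⇒ V=5.7371 continue | (k=4,j=3): S=96.1441, (K−S)⁺=0.0000, hold=1.0455 ⇒ V=1.0455 continue | (k=4,j=4): S=116.1850, (K−S)⁺=0.0000, hold=0.0000 ⇒ V=0.0000 continue  boundary S*=54.4803
step 3: (k=3,j=0): S=59.8899, (K−S)⁺=20.2401, hold=20.3699 ⇒ V=20.3699 continue | (k=3,j=1): S=72.3737, (K−S)⁺=7.7563, hold=10.4099 ⇒ V=10.4099 continue | (k=3,j=2): S=87.4598, (K−S)⁺=0.0000, hold=3.4490 ⇒ V=3.4490 continue | (k=3,j=3): S=105.6906, (K−S)⁺=0.0000, hold=0.5360 ⇒ V=0.5360 continue  boundary S*=-
step 2: (k=2,j=0): S=65.8366, (K−S)⁺=14.2934, hold=15.4971 ⇒ V=15.4971 continue | (k=2,j=1): S=79.5600, (K−S)⁺=0.5700, hold=7.0116 ⇒ V=7.0116 continue | (k=2,j=2): S=96.1441, (K−S)⁺=0.0000, hold=2.0286 ⇒ V=2.0286 continue  boundary S*=-
step 1: (k=1,j=0): S=72.3737, (K−S)⁺=7.7563, hold=11.3491 ⇒ V=11.3491 continue | (k=1,j=1): S=87.4598, (K−S)⁺=0.0000, hold=4.5797 ⇒ V=4.5797 continue  boundary S*=-
step 0: (k=0,j=0): S=79.5600, (K−S)⁺=0.5700, hold=8.0419 ⇒ V=8.0419 continue  boundary S*=-

price = 8.0419
boundary = - - - - 54.4803 59.8899 65.8366
tree:
8.0419
11.3491 4.5797
15.4971 7.0116 2.0286
20.3699 10.4099 3.4490 0.5360
25.6497 14.8719 5.7371 1.0455 0.0000
30.5706 20.2401 9.2590 2.0390 0.0000 0.0000
35.0471 25.6497 14.2934 3.9769 0.0000 0.0000 0.0000
39.1192 30.5706 20.2401 7.7563 0.0000 0.0000 0.0000 0.0000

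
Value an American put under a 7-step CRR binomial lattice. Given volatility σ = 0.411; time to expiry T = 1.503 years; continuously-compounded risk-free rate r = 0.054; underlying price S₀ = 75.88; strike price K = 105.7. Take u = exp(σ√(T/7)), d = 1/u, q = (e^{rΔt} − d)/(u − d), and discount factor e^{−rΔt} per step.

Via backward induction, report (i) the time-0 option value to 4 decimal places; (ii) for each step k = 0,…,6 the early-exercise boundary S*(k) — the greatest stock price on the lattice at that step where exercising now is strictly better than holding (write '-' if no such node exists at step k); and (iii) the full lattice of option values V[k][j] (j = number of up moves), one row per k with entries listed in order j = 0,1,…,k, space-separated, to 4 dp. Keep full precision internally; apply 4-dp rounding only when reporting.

price = 32.9725
boundary = - 62.7217 51.8451 62.7217 51.8451 62.7217 75.8800
tree:
32.9725
42.9783 23.0570
53.8549 32.0598 13.9759
62.8453 42.9783 21.1452 6.6384
70.2768 53.8549 30.8600 11.2557 1.8557
76.4195 62.8453 42.9783 18.6319 3.6310 0.0000
81.4970 70.2768 53.8549 29.8200 7.1045 0.0000 0.0000
85.6940 76.4195 62.8453 42.9783 13.9012 0.0000 0.0000 0.0000

Δt=0.21471, u=1.20979, d=0.82659, q=0.48297, disc=e^(-rΔt)=0.98847
k=7 terminal: V=max(K-S,0) → 85.6940 76.4195 62.8453 42.9783 13.9012 0.0000 0.0000 0.0000
k=6: j=0 S=24.2030 intr=81.4970 cont=80.2785 V=81.4970[EX]; j=1 S=35.4232 intr=70.2768 cont=69.0583 V=70.2768[EX]; j=2 S=51.8451 intr=53.8549 cont=52.6364 V=53.8549[EX]; j=3 S=75.8800 intr=29.8200 cont=28.6015 V=29.8200[EX]; j=4 S=111.0572 intr=0.0000 cont=7.1045 V=7.1045[hold]; j=5 S=162.5422 intr=0.0000 cont=0.0000 V=0.0000[hold]; j=6 S=237.8952 intr=0.0000 cont=0.0000 V=0.0000[hold]  S*(6)=75.8800
k=5: j=0 S=29.2805 intr=76.4195 cont=75.2010 V=76.4195[EX]; j=1 S=42.8547 intr=62.8453 cont=61.6269 V=62.8453[EX]; j=2 S=62.7217 intr=42.9783 cont=41.7599 V=42.9783[EX]; j=3 S=91.7988 intr=13.9012 cont=18.6319 V=18.6319[hold]; j=4 S=134.3558 intr=0.0000 cont=3.6310 V=3.6310[hold]; j=5 S=196.6419 intr=0.0000 cont=0.0000 V=0.0000[hold]  S*(5)=62.7217
k=4: j=0 S=35.4232 intr=70.2768 cont=69.0583 V=70.2768[EX]; j=1 S=51.8451 intr=53.8549 cont=52.6364 V=53.8549[EX]; j=2 S=75.8800 intr=29.8200 cont=30.8600 V=30.8600[hold]; j=3 S=111.0572 intr=0.0000 cont=11.2557 V=11.2557[hold]; j=4 S=162.5422 intr=0.0000 cont=1.8557 V=1.8557[hold]  S*(4)=51.8451
k=3: j=0 S=42.8547 intr=62.8453 cont=61.6269 V=62.8453[EX]; j=1 S=62.7217 intr=42.9783 cont=42.2563 V=42.9783[EX]; j=2 S=91.7988 intr=13.9012 cont=21.1452 V=21.1452[hold]; j=3 S=134.3558 intr=0.0000 cont=6.6384 V=6.6384[hold]  S*(3)=62.7217
k=2: j=0 S=51.8451 intr=53.8549 cont=52.6364 V=53.8549[EX]; j=1 S=75.8800 intr=29.8200 cont=32.0598 V=32.0598[hold]; j=2 S=111.0572 intr=0.0000 cont=13.9759 V=13.9759[hold]  S*(2)=51.8451
k=1: j=0 S=62.7217 intr=42.9783 cont=42.8291 V=42.9783[EX]; j=1 S=91.7988 intr=13.9012 cont=23.0570 V=23.0570[hold]  S*(1)=62.7217
k=0: j=0 S=75.8800 intr=29.8200 cont=32.9725 V=32.9725[hold]  S*(0)=-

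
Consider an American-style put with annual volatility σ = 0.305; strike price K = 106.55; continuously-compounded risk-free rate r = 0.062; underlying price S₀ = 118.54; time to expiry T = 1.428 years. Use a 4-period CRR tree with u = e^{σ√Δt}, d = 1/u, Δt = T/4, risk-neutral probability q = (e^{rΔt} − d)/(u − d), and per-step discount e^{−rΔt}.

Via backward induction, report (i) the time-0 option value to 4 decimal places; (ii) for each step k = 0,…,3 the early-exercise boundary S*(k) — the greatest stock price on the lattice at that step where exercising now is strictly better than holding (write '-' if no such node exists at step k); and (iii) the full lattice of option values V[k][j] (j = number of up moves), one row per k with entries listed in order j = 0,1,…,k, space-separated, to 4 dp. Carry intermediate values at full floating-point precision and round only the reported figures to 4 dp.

price = 8.0329
boundary = - - 82.3335 68.6172
tree:
8.0329
14.2142 2.5751
24.2165 5.4354 0.0000
37.9328 11.4729 0.0000 0.0000
49.3641 24.2165 0.0000 0.0000 0.0000

Δt=0.35700, u=1.19990, d=0.83340, q=0.51563, disc=e^(-rΔt)=0.97811
k=4 terminal: V=max(K-S,0) → 49.3641 24.2165 0.0000 0.0000 0.0000
k=3: j=0 S=68.6172 intr=37.9328 cont=35.6004 V=37.9328[EX]; j=1 S=98.7918 intr=7.7582 cont=11.4729 V=11.4729[hold]; j=2 S=142.2358 intr=0.0000 cont=0.0000 V=0.0000[hold]; j=3 S=204.7845 intr=0.0000 cont=0.0000 V=0.0000[hold]  S*(3)=68.6172
k=2: j=0 S=82.3335 intr=24.2165 cont=23.7575 V=24.2165[EX]; j=1 S=118.5400 intr=0.0000 cont=5.4354 V=5.4354[hold]; j=2 S=170.6684 intr=0.0000 cont=0.0000 V=0.0000[hold]  S*(2)=82.3335
k=1: j=0 S=98.7918 intr=7.7582 cont=14.2142 V=14.2142[hold]; j=1 S=142.2358 intr=0.0000 cont=2.5751 V=2.5751[hold]  S*(1)=-
k=0: j=0 S=118.5400 intr=0.0000 cont=8.0329 V=8.0329[hold]  S*(0)=-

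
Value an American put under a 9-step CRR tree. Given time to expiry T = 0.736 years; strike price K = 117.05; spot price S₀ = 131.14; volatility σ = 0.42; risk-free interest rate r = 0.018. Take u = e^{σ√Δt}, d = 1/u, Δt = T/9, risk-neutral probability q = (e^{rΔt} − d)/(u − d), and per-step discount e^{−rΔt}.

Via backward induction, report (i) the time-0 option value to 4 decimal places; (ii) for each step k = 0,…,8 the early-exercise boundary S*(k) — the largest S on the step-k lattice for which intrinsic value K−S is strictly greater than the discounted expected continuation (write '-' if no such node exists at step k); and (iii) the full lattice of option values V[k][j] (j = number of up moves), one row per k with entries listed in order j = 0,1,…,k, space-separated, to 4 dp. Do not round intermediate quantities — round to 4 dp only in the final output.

price = 10.6660
boundary = - - - - - 71.9328 81.1127 91.4640 103.1364
tree:
10.6660
15.1655 5.7483
20.9844 8.8099 2.3974
28.1327 13.1842 4.0242 0.6150
36.3658 19.1610 6.6488 1.1488 0.0294
45.1172 26.8494 10.7609 2.1450 0.0563 0.0000
53.2581 35.9373 16.9332 4.0028 0.1076 0.0000 0.0000
60.4777 45.1172 25.5860 7.4652 0.2057 0.0000 0.0000 0.0000
66.8802 53.2581 35.9373 13.9136 0.3932 0.0000 0.0000 0.0000 0.0000
72.5582 60.4777 45.1172 25.5860 0.7517 0.0000 0.0000 0.0000 0.0000 0.0000

Δt=0.08178, u=1.12762, d=0.88683, q=0.47613, disc=e^(-rΔt)=0.99853
k=9 terminal: V=max(K-S,0) → 72.5582 60.4777 45.1172 25.5860 0.7517 0.0000 0.0000 0.0000 0.0000 0.0000
k=8: j=0 S=50.1698 intr=66.8802 cont=66.7081 V=66.8802[EX]; j=1 S=63.7919 intr=53.2581 cont=53.0860 V=53.2581[EX]; j=2 S=81.1127 intr=35.9373 cont=35.7652 V=35.9373[EX]; j=3 S=103.1364 intr=13.9136 cont=13.7414 V=13.9136[EX]; j=4 S=131.1400 intr=0.0000 cont=0.3932 V=0.3932[hold]; j=5 S=166.7472 intr=0.0000 cont=0.0000 V=0.0000[hold]; j=6 S=212.0224 intr=0.0000 cont=0.0000 V=0.0000[hold]; j=7 S=269.5908 intr=0.0000 cont=0.0000 V=0.0000[hold]; j=8 S=342.7901 intr=0.0000 cont=0.0000 V=0.0000[hold]  S*(8)=103.1364
k=7: j=0 S=56.5723 intr=60.4777 cont=60.3055 V=60.4777[EX]; j=1 S=71.9328 intr=45.1172 cont=44.9450 V=45.1172[EX]; j=2 S=91.4640 intr=25.5860 cont=25.4138 V=25.5860[EX]; j=3 S=116.2983 intr=0.7517 cont=7.4652 V=7.4652[hold]; j=4 S=147.8757 intr=0.0000 cont=0.2057 V=0.2057[hold]; j=5 S=188.0270 intr=0.0000 cont=0.0000 V=0.0000[hold]; j=6 S=239.0801 intr=0.0000 cont=0.0000 V=0.0000[hold]; j=7 S=303.9952 intr=0.0000 cont=0.0000 V=0.0000[hold]  S*(7)=91.4640
k=6: j=0 S=63.7919 intr=53.2581 cont=53.0860 V=53.2581[EX]; j=1 S=81.1127 intr=35.9373 cont=35.7652 V=35.9373[EX]; j=2 S=103.1364 intr=13.9136 cont=16.9332 V=16.9332[hold]; j=3 S=131.1400 intr=0.0000 cont=4.0028 V=4.0028[hold]; j=4 S=166.7472 intr=0.0000 cont=0.1076 V=0.1076[hold]; j=5 S=212.0224 intr=0.0000 cont=0.0000 V=0.0000[hold]; j=6 S=269.5908 intr=0.0000 cont=0.0000 V=0.0000[hold]  S*(6)=81.1127
k=5: j=0 S=71.9328 intr=45.1172 cont=44.9450 V=45.1172[EX]; j=1 S=91.4640 intr=25.5860 cont=26.8494 V=26.8494[hold]; j=2 S=116.2983 intr=0.7517 cont=10.7609 V=10.7609[hold]; j=3 S=147.8757 intr=0.0000 cont=2.1450 V=2.1450[hold]; j=4 S=188.0270 intr=0.0000 cont=0.0563 V=0.0563[hold]; j=5 S=239.0801 intr=0.0000 cont=0.0000 V=0.0000[hold]  S*(5)=71.9328
k=4: j=0 S=81.1127 intr=35.9373 cont=36.3658 V=36.3658[hold]; j=1 S=103.1364 intr=13.9136 cont=19.1610 V=19.1610[hold]; j=2 S=131.1400 intr=0.0000 cont=6.6488 V=6.6488[hold]; j=3 S=166.7472 intr=0.0000 cont=1.1488 V=1.1488[hold]; j=4 S=212.0224 intr=0.0000 cont=0.0294 V=0.0294[hold]  S*(4)=-
k=3: j=0 S=91.4640 intr=25.5860 cont=28.1327 V=28.1327[hold]; j=1 S=116.2983 intr=0.7517 cont=13.1842 V=13.1842[hold]; j=2 S=147.8757 intr=0.0000 cont=4.0242 V=4.0242[hold]; j=3 S=188.0270 intr=0.0000 cont=0.6150 V=0.6150[hold]  S*(3)=-
k=2: j=0 S=103.1364 intr=13.9136 cont=20.9844 V=20.9844[hold]; j=1 S=131.1400 intr=0.0000 cont=8.8099 V=8.8099[hold]; j=2 S=166.7472 intr=0.0000 cont=2.3974 V=2.3974[hold]  S*(2)=-
k=1: j=0 S=116.2983 intr=0.7517 cont=15.1655 V=15.1655[hold]; j=1 S=147.8757 intr=0.0000 cont=5.7483 V=5.7483[hold]  S*(1)=-
k=0: j=0 S=131.1400 intr=0.0000 cont=10.6660 V=10.6660[hold]  S*(0)=-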